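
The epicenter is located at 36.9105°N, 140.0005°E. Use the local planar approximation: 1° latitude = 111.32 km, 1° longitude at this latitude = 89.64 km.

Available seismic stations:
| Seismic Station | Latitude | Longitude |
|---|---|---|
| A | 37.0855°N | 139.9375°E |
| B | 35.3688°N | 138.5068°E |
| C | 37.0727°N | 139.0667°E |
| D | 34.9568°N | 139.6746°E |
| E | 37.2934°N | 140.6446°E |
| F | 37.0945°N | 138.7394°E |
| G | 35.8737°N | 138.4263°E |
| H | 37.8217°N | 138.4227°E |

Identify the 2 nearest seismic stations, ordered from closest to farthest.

Distances from 36.9105°N, 140.0005°E:
A: 20.2830 km
B: 217.6742 km
C: 85.6311 km
D: 219.4392 km
E: 71.7664 km
F: 114.8857 km
G: 182.3003 km
H: 174.0477 km
Sorted: A (20.2830 km) < E (71.7664 km) < C (85.6311 km) < F (114.8857 km) < …

A, E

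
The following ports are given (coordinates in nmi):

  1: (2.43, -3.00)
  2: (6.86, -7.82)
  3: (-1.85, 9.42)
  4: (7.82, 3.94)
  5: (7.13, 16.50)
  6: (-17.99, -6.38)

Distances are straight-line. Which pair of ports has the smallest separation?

Pairwise distances:
1–2: 6.55 nmi
1–3: 13.14 nmi
1–4: 8.79 nmi
1–5: 20.06 nmi
1–6: 20.70 nmi
2–3: 19.32 nmi
2–4: 11.80 nmi
2–5: 24.32 nmi
2–6: 24.89 nmi
3–4: 11.11 nmi
3–5: 11.44 nmi
3–6: 22.59 nmi
4–5: 12.58 nmi
4–6: 27.80 nmi
5–6: 33.98 nmi
Closest pair: 1–2 at 6.55 nmi.

1 and 2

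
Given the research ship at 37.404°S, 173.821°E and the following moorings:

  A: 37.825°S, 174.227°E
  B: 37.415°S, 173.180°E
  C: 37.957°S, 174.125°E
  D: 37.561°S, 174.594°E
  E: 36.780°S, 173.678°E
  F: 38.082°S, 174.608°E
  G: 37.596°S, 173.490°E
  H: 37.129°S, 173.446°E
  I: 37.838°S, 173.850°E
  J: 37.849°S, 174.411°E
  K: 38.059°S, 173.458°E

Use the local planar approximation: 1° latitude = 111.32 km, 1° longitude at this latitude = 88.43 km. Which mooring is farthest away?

F

Distances from 37.404°S, 173.821°E:
A: 59.037 km
B: 56.697 km
C: 67.174 km
D: 70.555 km
E: 70.605 km
F: 102.664 km
G: 36.243 km
H: 45.131 km
I: 48.381 km
J: 71.945 km
K: 79.668 km
Maximum: F at 102.664 km.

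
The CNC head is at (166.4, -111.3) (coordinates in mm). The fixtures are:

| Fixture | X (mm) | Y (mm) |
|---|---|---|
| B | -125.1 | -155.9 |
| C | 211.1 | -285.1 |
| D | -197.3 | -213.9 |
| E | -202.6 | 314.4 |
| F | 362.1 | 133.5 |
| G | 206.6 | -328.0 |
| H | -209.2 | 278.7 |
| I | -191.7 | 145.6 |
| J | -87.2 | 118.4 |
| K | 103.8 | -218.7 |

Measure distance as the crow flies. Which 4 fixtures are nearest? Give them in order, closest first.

Distances from (166.4, -111.3):
B: 294.9 mm
C: 179.5 mm
D: 377.9 mm
E: 563.4 mm
F: 313.4 mm
G: 220.4 mm
H: 541.5 mm
I: 440.7 mm
J: 342.2 mm
K: 124.3 mm
Sorted: K (124.3 mm) < C (179.5 mm) < G (220.4 mm) < B (294.9 mm) < F (313.4 mm) < J (342.2 mm) < …

K, C, G, B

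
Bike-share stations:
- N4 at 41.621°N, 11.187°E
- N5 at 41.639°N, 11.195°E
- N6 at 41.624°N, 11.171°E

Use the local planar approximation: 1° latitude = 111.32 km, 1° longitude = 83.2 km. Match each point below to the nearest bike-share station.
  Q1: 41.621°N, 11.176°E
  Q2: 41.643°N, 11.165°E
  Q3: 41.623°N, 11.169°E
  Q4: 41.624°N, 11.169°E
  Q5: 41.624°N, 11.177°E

Q1 at 41.621°N, 11.176°E:
  N4: √((0.000·111.32)² + (0.011·83.2)²) = √(0.00000 + 0.83759) = 0.915 km
  N5: √((0.018·111.32)² + (0.019·83.2)²) = √(4.01505 + 2.49893) = 2.552 km
  N6: √((0.003·111.32)² + (-0.005·83.2)²) = √(0.11153 + 0.17306) = 0.533 km
  → nearest: N6 (0.533 km)
Q2 at 41.643°N, 11.165°E:
  N4: √((-0.022·111.32)² + (0.022·83.2)²) = √(5.99780 + 3.35036) = 3.057 km
  N5: √((-0.004·111.32)² + (0.030·83.2)²) = √(0.19827 + 6.23002) = 2.535 km
  N6: √((-0.019·111.32)² + (0.006·83.2)²) = √(4.47356 + 0.24920) = 2.173 km
  → nearest: N6 (2.173 km)
Q3 at 41.623°N, 11.169°E:
  N4: √((-0.002·111.32)² + (0.018·83.2)²) = √(0.04957 + 2.24281) = 1.514 km
  N5: √((0.016·111.32)² + (0.026·83.2)²) = √(3.17239 + 4.67943) = 2.802 km
  N6: √((0.001·111.32)² + (0.002·83.2)²) = √(0.01239 + 0.02769) = 0.200 km
  → nearest: N6 (0.200 km)
Q4 at 41.624°N, 11.169°E:
  N4: √((-0.003·111.32)² + (0.018·83.2)²) = √(0.11153 + 2.24281) = 1.534 km
  N5: √((0.015·111.32)² + (0.026·83.2)²) = √(2.78823 + 4.67943) = 2.733 km
  N6: √((0.000·111.32)² + (0.002·83.2)²) = √(0.00000 + 0.02769) = 0.166 km
  → nearest: N6 (0.166 km)
Q5 at 41.624°N, 11.177°E:
  N4: √((-0.003·111.32)² + (0.010·83.2)²) = √(0.11153 + 0.69222) = 0.897 km
  N5: √((0.015·111.32)² + (0.018·83.2)²) = √(2.78823 + 2.24281) = 2.243 km
  N6: √((0.000·111.32)² + (-0.006·83.2)²) = √(0.00000 + 0.24920) = 0.499 km
  → nearest: N6 (0.499 km)

Q1→N6; Q2→N6; Q3→N6; Q4→N6; Q5→N6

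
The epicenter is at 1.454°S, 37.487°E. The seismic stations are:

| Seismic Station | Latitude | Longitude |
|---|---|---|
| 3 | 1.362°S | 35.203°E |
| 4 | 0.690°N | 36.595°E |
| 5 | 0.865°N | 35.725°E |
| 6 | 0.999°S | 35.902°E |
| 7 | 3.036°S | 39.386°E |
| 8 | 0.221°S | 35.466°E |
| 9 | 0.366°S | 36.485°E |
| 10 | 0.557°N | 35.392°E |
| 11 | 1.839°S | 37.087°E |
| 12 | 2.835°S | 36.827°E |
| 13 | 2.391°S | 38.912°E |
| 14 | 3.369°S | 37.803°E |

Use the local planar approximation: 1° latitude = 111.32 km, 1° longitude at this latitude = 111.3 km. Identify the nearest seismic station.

11

Distances from 1.454°S, 37.487°E:
3: √((0.092·111.32)² + (-2.284·111.3)²) = √(104.88709 + 64622.31736) = 254.415 km
4: √((2.144·111.32)² + (-0.892·111.3)²) = √(56963.40709 + 9856.43898) = 258.495 km
5: √((2.319·111.32)² + (-1.762·111.3)²) = √(66641.98011 + 38459.36743) = 324.193 km
6: √((0.455·111.32)² + (-1.585·111.3)²) = √(2565.48328 + 31120.66451) = 183.538 km
7: √((-1.582·111.32)² + (1.899·111.3)²) = √(31014.11220 + 44672.50007) = 275.112 km
8: √((1.233·111.32)² + (-2.021·111.3)²) = √(18839.63778 + 50596.78893) = 263.508 km
9: √((1.088·111.32)² + (-1.002·111.3)²) = √(14669.12421 + 12437.29031) = 164.640 km
10: √((2.011·111.32)² + (-2.095·111.3)²) = √(50115.32331 + 54369.88110) = 323.242 km
11: √((-0.385·111.32)² + (-0.400·111.3)²) = √(1836.82531 + 1982.03040) = 61.797 km
12: √((-1.381·111.32)² + (-0.660·111.3)²) = √(23633.81069 + 5396.07776) = 170.382 km
13: √((-0.937·111.32)² + (1.425·111.3)²) = √(10879.91687 + 25154.75301) = 189.828 km
14: √((-1.915·111.32)² + (0.316·111.3)²) = √(45444.77441 + 1236.98517) = 216.060 km
Minimum: 11 at 61.797 km.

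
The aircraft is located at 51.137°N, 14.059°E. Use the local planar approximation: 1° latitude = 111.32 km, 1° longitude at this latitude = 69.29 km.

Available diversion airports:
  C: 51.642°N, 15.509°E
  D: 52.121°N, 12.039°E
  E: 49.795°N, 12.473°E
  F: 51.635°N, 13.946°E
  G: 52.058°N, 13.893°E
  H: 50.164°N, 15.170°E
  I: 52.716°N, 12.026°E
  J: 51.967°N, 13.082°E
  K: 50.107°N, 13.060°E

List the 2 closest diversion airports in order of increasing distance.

Distances from 51.137°N, 14.059°E:
C: √((0.505·111.32)² + (1.450·69.29)²) = √(3160.30612 + 10094.32137) = 115.129 km
D: √((0.984·111.32)² + (-2.020·69.29)²) = √(11998.76623 + 19590.42517) = 177.733 km
E: √((-1.342·111.32)² + (-1.586·69.29)²) = √(22317.80235 + 12076.67805) = 185.457 km
F: √((0.498·111.32)² + (-0.113·69.29)²) = √(3073.30088 + 61.30530) = 55.988 km
G: √((0.921·111.32)² + (-0.166·69.29)²) = √(10511.52326 + 132.29922) = 103.169 km
H: √((-0.973·111.32)² + (1.111·69.29)²) = √(11732.00058 + 5926.10361) = 132.884 km
I: √((1.579·111.32)² + (-2.033·69.29)²) = √(30896.59751 + 19843.39054) = 225.255 km
J: √((0.830·111.32)² + (-0.977·69.29)²) = √(8536.94690 + 4582.79310) = 114.541 km
K: √((-1.030·111.32)² + (-0.999·69.29)²) = √(13146.82387 + 4791.50669) = 133.934 km
Sorted: F (55.988 km) < G (103.169 km) < J (114.541 km) < C (115.129 km) < …

F, G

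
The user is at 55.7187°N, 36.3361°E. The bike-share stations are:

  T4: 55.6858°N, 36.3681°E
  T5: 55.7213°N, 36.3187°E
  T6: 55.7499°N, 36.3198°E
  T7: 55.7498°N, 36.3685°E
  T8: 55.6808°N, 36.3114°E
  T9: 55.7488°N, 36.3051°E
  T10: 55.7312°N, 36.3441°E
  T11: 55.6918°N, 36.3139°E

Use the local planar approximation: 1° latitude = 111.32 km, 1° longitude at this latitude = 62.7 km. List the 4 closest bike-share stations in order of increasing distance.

Distances from 55.7187°N, 36.3361°E:
T4: √((-0.0329·111.32)² + (0.0320·62.7)²) = √(13.413379 + 4.025641) = 4.1760 km
T5: √((0.0026·111.32)² + (-0.0174·62.7)²) = √(0.083771 + 1.190237) = 1.1287 km
T6: √((0.0312·111.32)² + (-0.0163·62.7)²) = √(12.063007 + 1.044504) = 3.6204 km
T7: √((0.0311·111.32)² + (0.0324·62.7)²) = √(11.985804 + 4.126911) = 4.0141 km
T8: √((-0.0379·111.32)² + (-0.0247·62.7)²) = √(17.800197 + 2.398441) = 4.4943 km
T9: √((0.0301·111.32)² + (-0.0310·62.7)²) = √(11.227405 + 3.777970) = 3.8737 km
T10: √((0.0125·111.32)² + (0.0080·62.7)²) = √(1.936272 + 0.251603) = 1.4791 km
T11: √((-0.0269·111.32)² + (-0.0222·62.7)²) = √(8.967078 + 1.937497) = 3.3022 km
Sorted: T5 (1.1287 km) < T10 (1.4791 km) < T11 (3.3022 km) < T6 (3.6204 km) < T9 (3.8737 km) < T7 (4.0141 km) < …

T5, T10, T11, T6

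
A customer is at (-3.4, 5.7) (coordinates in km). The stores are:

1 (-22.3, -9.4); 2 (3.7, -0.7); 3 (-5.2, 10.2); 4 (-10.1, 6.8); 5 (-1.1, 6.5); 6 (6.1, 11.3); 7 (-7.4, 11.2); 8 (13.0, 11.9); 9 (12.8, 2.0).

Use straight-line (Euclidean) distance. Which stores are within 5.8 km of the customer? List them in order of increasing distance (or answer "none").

Distances from (-3.4, 5.7):
1: √((-18.9)² + (-15.1)²) = √(357.2100 + 228.0100) = 24.19 km
2: √((7.1)² + (-6.4)²) = √(50.4100 + 40.9600) = 9.56 km
3: √((-1.8)² + (4.5)²) = √(3.2400 + 20.2500) = 4.85 km
4: √((-6.7)² + (1.1)²) = √(44.8900 + 1.2100) = 6.79 km
5: √((2.3)² + (0.8)²) = √(5.2900 + 0.6400) = 2.44 km
6: √((9.5)² + (5.6)²) = √(90.2500 + 31.3600) = 11.03 km
7: √((-4.0)² + (5.5)²) = √(16.0000 + 30.2500) = 6.80 km
8: √((16.4)² + (6.2)²) = √(268.9600 + 38.4400) = 17.53 km
9: √((16.2)² + (-3.7)²) = √(262.4400 + 13.6900) = 16.62 km
Threshold 5.8 km: 5 (2.44 km), 3 (4.85 km) are within range.

5, 3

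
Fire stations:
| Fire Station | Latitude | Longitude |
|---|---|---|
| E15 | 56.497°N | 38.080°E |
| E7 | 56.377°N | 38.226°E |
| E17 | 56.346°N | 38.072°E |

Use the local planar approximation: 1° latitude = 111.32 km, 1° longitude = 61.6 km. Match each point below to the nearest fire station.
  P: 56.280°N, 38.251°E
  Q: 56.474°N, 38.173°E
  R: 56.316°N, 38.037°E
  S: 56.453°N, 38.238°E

P→E7; Q→E15; R→E17; S→E7

P at 56.280°N, 38.251°E:
  E15: 26.353 km
  E7: 10.907 km
  E17: 13.250 km
  → nearest: E7 (10.907 km)
Q at 56.474°N, 38.173°E:
  E15: 6.275 km
  E7: 11.281 km
  E17: 15.548 km
  → nearest: E15 (6.275 km)
R at 56.316°N, 38.037°E:
  E15: 20.322 km
  E7: 13.478 km
  E17: 3.975 km
  → nearest: E17 (3.975 km)
S at 56.453°N, 38.238°E:
  E15: 10.896 km
  E7: 8.493 km
  E17: 15.698 km
  → nearest: E7 (8.493 km)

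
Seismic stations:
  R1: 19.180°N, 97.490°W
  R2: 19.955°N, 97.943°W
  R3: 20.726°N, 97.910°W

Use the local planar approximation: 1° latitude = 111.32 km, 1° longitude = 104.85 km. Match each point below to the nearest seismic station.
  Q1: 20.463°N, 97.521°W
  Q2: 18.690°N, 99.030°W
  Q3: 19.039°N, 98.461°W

Q1→R3; Q2→R1; Q3→R1

Q1 at 20.463°N, 97.521°W:
  R1: √((-1.283·111.32)² + (0.031·104.85)²) = √(20398.56929 + 10.56478) = 142.861 km
  R2: √((-0.508·111.32)² + (-0.422·104.85)²) = √(3197.96584 + 1957.77046) = 71.803 km
  R3: √((0.263·111.32)² + (-0.389·104.85)²) = √(857.15210 + 1663.55082) = 50.207 km
  → nearest: R3 (50.207 km)
Q2 at 18.690°N, 99.030°W:
  R1: √((0.490·111.32)² + (1.540·104.85)²) = √(2975.35339 + 26072.23796) = 170.434 km
  R2: √((1.265·111.32)² + (1.087·104.85)²) = √(19830.21607 + 12989.60539) = 181.162 km
  R3: √((2.036·111.32)² + (1.120·104.85)²) = √(51369.09832 + 13790.27462) = 255.263 km
  → nearest: R1 (170.434 km)
Q3 at 19.039°N, 98.461°W:
  R1: √((0.141·111.32)² + (0.971·104.85)²) = √(246.36818 + 10365.14375) = 103.012 km
  R2: √((0.916·111.32)² + (0.518·104.85)²) = √(10397.70143 + 2949.82593) = 115.531 km
  R3: √((1.687·111.32)² + (0.551·104.85)²) = √(35267.65311 + 3337.64442) = 196.482 km
  → nearest: R1 (103.012 km)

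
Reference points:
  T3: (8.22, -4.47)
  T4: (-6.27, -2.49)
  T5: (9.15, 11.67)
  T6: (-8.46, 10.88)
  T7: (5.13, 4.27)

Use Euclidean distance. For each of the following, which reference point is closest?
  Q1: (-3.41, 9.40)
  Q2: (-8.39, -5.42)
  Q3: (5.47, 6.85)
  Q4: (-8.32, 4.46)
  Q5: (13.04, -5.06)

Q1 at (-3.41, 9.40):
  T3: √((11.63)² + (-13.87)²) = √(135.25690 + 192.37690) = 18.101
  T4: √((-2.86)² + (-11.89)²) = √(8.17960 + 141.37210) = 12.229
  T5: √((12.56)² + (2.27)²) = √(157.75360 + 5.15290) = 12.763
  T6: √((-5.05)² + (1.48)²) = √(25.50250 + 2.19040) = 5.262
  T7: √((8.54)² + (-5.13)²) = √(72.93160 + 26.31690) = 9.962
  → nearest: T6 (5.262)
Q2 at (-8.39, -5.42):
  T3: √((16.61)² + (0.95)²) = √(275.89210 + 0.90250) = 16.637
  T4: √((2.12)² + (2.93)²) = √(4.49440 + 8.58490) = 3.617
  T5: √((17.54)² + (17.09)²) = √(307.65160 + 292.06810) = 24.489
  T6: √((-0.07)² + (16.30)²) = √(0.00490 + 265.69000) = 16.300
  T7: √((13.52)² + (9.69)²) = √(182.79040 + 93.89610) = 16.634
  → nearest: T4 (3.617)
Q3 at (5.47, 6.85):
  T3: √((2.75)² + (-11.32)²) = √(7.56250 + 128.14240) = 11.649
  T4: √((-11.74)² + (-9.34)²) = √(137.82760 + 87.23560) = 15.002
  T5: √((3.68)² + (4.82)²) = √(13.54240 + 23.23240) = 6.064
  T6: √((-13.93)² + (4.03)²) = √(194.04490 + 16.24090) = 14.501
  T7: √((-0.34)² + (-2.58)²) = √(0.11560 + 6.65640) = 2.602
  → nearest: T7 (2.602)
Q4 at (-8.32, 4.46):
  T3: √((16.54)² + (-8.93)²) = √(273.57160 + 79.74490) = 18.797
  T4: √((2.05)² + (-6.95)²) = √(4.20250 + 48.30250) = 7.246
  T5: √((17.47)² + (7.21)²) = √(305.20090 + 51.98410) = 18.899
  T6: √((-0.14)² + (6.42)²) = √(0.01960 + 41.21640) = 6.422
  T7: √((13.45)² + (-0.19)²) = √(180.90250 + 0.03610) = 13.451
  → nearest: T6 (6.422)
Q5 at (13.04, -5.06):
  T3: √((-4.82)² + (0.59)²) = √(23.23240 + 0.34810) = 4.856
  T4: √((-19.31)² + (2.57)²) = √(372.87610 + 6.60490) = 19.480
  T5: √((-3.89)² + (16.73)²) = √(15.13210 + 279.89290) = 17.176
  T6: √((-21.50)² + (15.94)²) = √(462.25000 + 254.08360) = 26.764
  T7: √((-7.91)² + (9.33)²) = √(62.56810 + 87.04890) = 12.232
  → nearest: T3 (4.856)

Q1→T6; Q2→T4; Q3→T7; Q4→T6; Q5→T3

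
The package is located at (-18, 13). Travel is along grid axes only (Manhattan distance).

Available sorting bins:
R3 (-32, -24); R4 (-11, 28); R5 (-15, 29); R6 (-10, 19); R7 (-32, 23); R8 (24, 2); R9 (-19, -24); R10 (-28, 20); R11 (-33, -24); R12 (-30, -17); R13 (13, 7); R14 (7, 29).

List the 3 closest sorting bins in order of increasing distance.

R6, R10, R5

Distances from (-18, 13):
R3: |-14| + |-37| = 14 + 37 = 51
R4: |7| + |15| = 7 + 15 = 22
R5: |3| + |16| = 3 + 16 = 19
R6: |8| + |6| = 8 + 6 = 14
R7: |-14| + |10| = 14 + 10 = 24
R8: |42| + |-11| = 42 + 11 = 53
R9: |-1| + |-37| = 1 + 37 = 38
R10: |-10| + |7| = 10 + 7 = 17
R11: |-15| + |-37| = 15 + 37 = 52
R12: |-12| + |-30| = 12 + 30 = 42
R13: |31| + |-6| = 31 + 6 = 37
R14: |25| + |16| = 25 + 16 = 41
Sorted: R6 (14) < R10 (17) < R5 (19) < R4 (22) < R7 (24) < …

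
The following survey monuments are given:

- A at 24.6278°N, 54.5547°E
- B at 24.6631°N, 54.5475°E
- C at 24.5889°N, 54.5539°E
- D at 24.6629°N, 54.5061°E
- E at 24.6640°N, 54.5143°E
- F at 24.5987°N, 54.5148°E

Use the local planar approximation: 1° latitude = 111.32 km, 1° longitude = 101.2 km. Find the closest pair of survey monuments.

Pairwise distances:
D–E: √((0.0011·111.32)² + (0.0082·101.2)²) = √(0.014994 + 0.688634) = 0.8388 km
B–E: √((0.0009·111.32)² + (-0.0332·101.2)²) = √(0.010038 + 11.288525) = 3.3613 km
A–B: √((0.0353·111.32)² + (-0.0072·101.2)²) = √(15.441725 + 0.530916) = 3.9966 km
C–F: √((0.0098·111.32)² + (-0.0391·101.2)²) = √(1.190141 + 15.657216) = 4.1046 km
B–D: √((-0.0002·111.32)² + (-0.0414·101.2)²) = √(0.000496 + 17.553419) = 4.1897 km
A–C: √((-0.0389·111.32)² + (-0.0008·101.2)²) = √(18.751914 + 0.006555) = 4.3311 km
A–F: √((-0.0291·111.32)² + (-0.0399·101.2)²) = √(10.493790 + 16.304475) = 5.1767 km
A–E: √((0.0362·111.32)² + (-0.0404·101.2)²) = √(16.239159 + 16.715669) = 5.7406 km
A–D: √((0.0351·111.32)² + (-0.0486·101.2)²) = √(15.267243 + 24.189872) = 6.2815 km
D–F: √((-0.0642·111.32)² + (0.0087·101.2)²) = √(51.075950 + 0.775175) = 7.2008 km
E–F: √((-0.0653·111.32)² + (0.0005·101.2)²) = √(52.841210 + 0.002560) = 7.2694 km
B–F: √((-0.0644·111.32)² + (-0.0327·101.2)²) = √(51.394676 + 10.951069) = 7.8959 km
B–C: √((-0.0742·111.32)² + (0.0064·101.2)²) = √(68.226675 + 0.419489) = 8.2853 km
C–E: √((0.0751·111.32)² + (-0.0396·101.2)²) = √(69.891807 + 16.060217) = 9.2710 km
C–D: √((0.0740·111.32)² + (-0.0478·101.2)²) = √(67.859372 + 23.400052) = 9.5530 km
Closest pair: D–E at 0.8388 km.

D and E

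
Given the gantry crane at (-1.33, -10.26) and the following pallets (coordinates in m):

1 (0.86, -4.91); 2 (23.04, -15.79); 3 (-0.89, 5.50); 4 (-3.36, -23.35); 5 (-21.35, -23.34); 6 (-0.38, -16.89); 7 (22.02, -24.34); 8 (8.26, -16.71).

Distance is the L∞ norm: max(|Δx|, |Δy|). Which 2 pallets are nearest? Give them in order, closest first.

1, 6

Distances from (-1.33, -10.26):
1: max(|2.19|, |5.35|) = 5.35 m
2: max(|24.37|, |-5.53|) = 24.37 m
3: max(|0.44|, |15.76|) = 15.76 m
4: max(|-2.03|, |-13.09|) = 13.09 m
5: max(|-20.02|, |-13.08|) = 20.02 m
6: max(|0.95|, |-6.63|) = 6.63 m
7: max(|23.35|, |-14.08|) = 23.35 m
8: max(|9.59|, |-6.45|) = 9.59 m
Sorted: 1 (5.35 m) < 6 (6.63 m) < 8 (9.59 m) < 4 (13.09 m) < …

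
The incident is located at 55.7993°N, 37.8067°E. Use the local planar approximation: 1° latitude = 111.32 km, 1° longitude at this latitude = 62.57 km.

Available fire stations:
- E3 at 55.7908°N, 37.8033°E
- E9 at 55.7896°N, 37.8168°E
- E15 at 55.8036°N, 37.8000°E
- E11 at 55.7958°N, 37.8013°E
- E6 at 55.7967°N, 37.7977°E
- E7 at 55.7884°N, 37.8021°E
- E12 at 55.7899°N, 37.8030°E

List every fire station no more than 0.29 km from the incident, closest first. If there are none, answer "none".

Distances from 55.7993°N, 37.8067°E:
E3: √((-0.0085·111.32)² + (-0.0034·62.57)²) = √(0.895332 + 0.045257) = 0.9698 km
E9: √((-0.0097·111.32)² + (0.0101·62.57)²) = √(1.165977 + 0.399370) = 1.2511 km
E15: √((0.0043·111.32)² + (-0.0067·62.57)²) = √(0.229131 + 0.175745) = 0.6363 km
E11: √((-0.0035·111.32)² + (-0.0054·62.57)²) = √(0.151804 + 0.114162) = 0.5157 km
E6: √((-0.0026·111.32)² + (-0.0090·62.57)²) = √(0.083771 + 0.317115) = 0.6332 km
E7: √((-0.0109·111.32)² + (-0.0046·62.57)²) = √(1.472310 + 0.082842) = 1.2471 km
E12: √((-0.0094·111.32)² + (-0.0037·62.57)²) = √(1.094970 + 0.053596) = 1.0717 km
Threshold 0.29 km: none within range.

none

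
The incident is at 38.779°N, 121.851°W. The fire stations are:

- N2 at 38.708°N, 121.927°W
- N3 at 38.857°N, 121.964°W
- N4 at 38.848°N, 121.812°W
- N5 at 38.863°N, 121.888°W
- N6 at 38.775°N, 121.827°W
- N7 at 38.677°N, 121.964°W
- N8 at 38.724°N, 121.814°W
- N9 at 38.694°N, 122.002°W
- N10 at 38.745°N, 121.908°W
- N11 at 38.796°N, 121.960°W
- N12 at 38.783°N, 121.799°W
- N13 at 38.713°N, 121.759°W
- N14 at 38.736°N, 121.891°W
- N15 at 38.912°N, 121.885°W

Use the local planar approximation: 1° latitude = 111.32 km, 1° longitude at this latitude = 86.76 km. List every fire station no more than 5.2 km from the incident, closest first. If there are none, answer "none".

N6, N12

Distances from 38.779°N, 121.851°W:
N2: √((-0.071·111.32)² + (-0.076·86.76)²) = √(62.46879 + 43.47767) = 10.293 km
N3: √((0.078·111.32)² + (-0.113·86.76)²) = √(75.39379 + 96.11606) = 13.096 km
N4: √((0.069·111.32)² + (0.039·86.76)²) = √(58.99899 + 11.44902) = 8.393 km
N5: √((0.084·111.32)² + (-0.037·86.76)²) = √(87.43896 + 10.30487) = 9.887 km
N6: √((-0.004·111.32)² + (0.024·86.76)²) = √(0.19827 + 4.33572) = 2.129 km
N7: √((-0.102·111.32)² + (-0.113·86.76)²) = √(128.92785 + 96.11606) = 15.001 km
N8: √((-0.055·111.32)² + (0.037·86.76)²) = √(37.48623 + 10.30487) = 6.913 km
N9: √((-0.085·111.32)² + (-0.151·86.76)²) = √(89.53323 + 171.62991) = 16.161 km
N10: √((-0.034·111.32)² + (-0.057·86.76)²) = √(14.32532 + 24.45619) = 6.227 km
N11: √((0.017·111.32)² + (-0.109·86.76)²) = √(3.58133 + 89.43182) = 9.644 km
N12: √((0.004·111.32)² + (0.052·86.76)²) = √(0.19827 + 20.35381) = 4.533 km
N13: √((-0.066·111.32)² + (0.092·86.76)²) = √(53.98017 + 63.71105) = 10.849 km
N14: √((-0.043·111.32)² + (-0.040·86.76)²) = √(22.91307 + 12.04368) = 5.912 km
N15: √((0.133·111.32)² + (-0.034·86.76)²) = √(219.20461 + 8.70156) = 15.097 km
Threshold 5.2 km: N6 (2.129 km), N12 (4.533 km) are within range.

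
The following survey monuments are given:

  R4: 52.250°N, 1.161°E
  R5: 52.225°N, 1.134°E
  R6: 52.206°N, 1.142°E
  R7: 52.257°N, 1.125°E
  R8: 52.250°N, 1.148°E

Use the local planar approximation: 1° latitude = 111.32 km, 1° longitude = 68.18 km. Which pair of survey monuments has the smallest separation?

R4 and R8

Pairwise distances:
R4–R5: √((-0.025·111.32)² + (-0.027·68.18)²) = √(7.74509 + 3.38877) = 3.337 km
R4–R6: √((-0.044·111.32)² + (-0.019·68.18)²) = √(23.99119 + 1.67811) = 5.066 km
R4–R7: √((0.007·111.32)² + (-0.036·68.18)²) = √(0.60721 + 6.02447) = 2.575 km
R4–R8: √((0.000·111.32)² + (-0.013·68.18)²) = √(0.00000 + 0.78560) = 0.886 km
R5–R6: √((-0.019·111.32)² + (0.008·68.18)²) = √(4.47356 + 0.29750) = 2.184 km
R5–R7: √((0.032·111.32)² + (-0.009·68.18)²) = √(12.68955 + 0.37653) = 3.615 km
R5–R8: √((0.025·111.32)² + (0.014·68.18)²) = √(7.74509 + 0.91111) = 2.942 km
R6–R7: √((0.051·111.32)² + (-0.017·68.18)²) = √(32.23196 + 1.34342) = 5.794 km
R6–R8: √((0.044·111.32)² + (0.006·68.18)²) = √(23.99119 + 0.16735) = 4.915 km
R7–R8: √((-0.007·111.32)² + (0.023·68.18)²) = √(0.60721 + 2.45906) = 1.751 km
Closest pair: R4–R8 at 0.886 km.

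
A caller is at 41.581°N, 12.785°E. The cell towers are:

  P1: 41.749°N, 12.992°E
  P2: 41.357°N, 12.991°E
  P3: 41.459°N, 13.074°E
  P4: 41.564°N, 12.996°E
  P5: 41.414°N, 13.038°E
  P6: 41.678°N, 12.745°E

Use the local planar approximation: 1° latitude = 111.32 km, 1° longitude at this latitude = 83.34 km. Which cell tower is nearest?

Distances from 41.581°N, 12.785°E:
P1: √((0.168·111.32)² + (0.207·83.34)²) = √(349.75583 + 297.61011) = 25.443 km
P2: √((-0.224·111.32)² + (0.206·83.34)²) = √(621.78814 + 294.74160) = 30.274 km
P3: √((-0.122·111.32)² + (0.289·83.34)²) = √(184.44465 + 580.09975) = 27.650 km
P4: √((-0.017·111.32)² + (0.211·83.34)²) = √(3.58133 + 309.22308) = 17.686 km
P5: √((-0.167·111.32)² + (0.253·83.34)²) = √(345.60446 + 444.57807) = 28.110 km
P6: √((0.097·111.32)² + (-0.040·83.34)²) = √(116.59767 + 11.11289) = 11.301 km
Minimum: P6 at 11.301 km.

P6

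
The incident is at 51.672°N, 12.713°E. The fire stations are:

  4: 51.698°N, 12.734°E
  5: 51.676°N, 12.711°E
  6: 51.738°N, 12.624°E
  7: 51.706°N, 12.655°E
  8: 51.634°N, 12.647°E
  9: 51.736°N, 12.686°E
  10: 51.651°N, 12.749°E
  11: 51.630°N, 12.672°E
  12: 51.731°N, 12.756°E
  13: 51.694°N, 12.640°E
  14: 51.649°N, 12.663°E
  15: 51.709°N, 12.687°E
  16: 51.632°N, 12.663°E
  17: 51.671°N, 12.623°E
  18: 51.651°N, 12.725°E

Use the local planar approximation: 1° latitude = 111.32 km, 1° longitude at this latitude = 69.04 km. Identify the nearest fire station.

5

Distances from 51.672°N, 12.713°E:
4: √((0.026·111.32)² + (0.021·69.04)²) = √(8.37709 + 2.10204) = 3.237 km
5: √((0.004·111.32)² + (-0.002·69.04)²) = √(0.19827 + 0.01907) = 0.466 km
6: √((0.066·111.32)² + (-0.089·69.04)²) = √(53.98017 + 37.75562) = 9.578 km
7: √((0.034·111.32)² + (-0.058·69.04)²) = √(14.32532 + 16.03458) = 5.510 km
8: √((-0.038·111.32)² + (-0.066·69.04)²) = √(17.89425 + 20.76297) = 6.217 km
9: √((0.064·111.32)² + (-0.027·69.04)²) = √(50.75822 + 3.47479) = 7.364 km
10: √((-0.021·111.32)² + (0.036·69.04)²) = √(5.46493 + 6.17741) = 3.412 km
11: √((-0.042·111.32)² + (-0.041·69.04)²) = √(21.85974 + 8.01252) = 5.466 km
12: √((0.059·111.32)² + (0.043·69.04)²) = √(43.13705 + 8.81330) = 7.208 km
13: √((0.022·111.32)² + (-0.073·69.04)²) = √(5.99780 + 25.40079) = 5.603 km
14: √((-0.023·111.32)² + (-0.050·69.04)²) = √(6.55544 + 11.91630) = 4.298 km
15: √((0.037·111.32)² + (-0.026·69.04)²) = √(16.96484 + 3.22217) = 4.493 km
16: √((-0.040·111.32)² + (-0.050·69.04)²) = √(19.82743 + 11.91630) = 5.634 km
17: √((-0.001·111.32)² + (-0.090·69.04)²) = √(0.01239 + 38.60882) = 6.215 km
18: √((-0.021·111.32)² + (0.012·69.04)²) = √(5.46493 + 0.68638) = 2.480 km
Minimum: 5 at 0.466 km.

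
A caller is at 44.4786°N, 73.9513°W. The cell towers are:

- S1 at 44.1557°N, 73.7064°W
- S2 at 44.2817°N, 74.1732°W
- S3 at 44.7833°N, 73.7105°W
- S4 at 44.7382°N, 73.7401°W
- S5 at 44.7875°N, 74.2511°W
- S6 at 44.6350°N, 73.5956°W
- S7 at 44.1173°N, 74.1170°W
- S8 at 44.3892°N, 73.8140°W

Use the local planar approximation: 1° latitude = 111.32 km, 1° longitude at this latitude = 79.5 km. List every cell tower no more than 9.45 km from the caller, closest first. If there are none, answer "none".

Distances from 44.4786°N, 73.9513°W:
S1: 40.8794 km
S2: 28.1362 km
S3: 38.9486 km
S4: 33.4223 km
S5: 41.8391 km
S6: 33.2081 km
S7: 42.3223 km
S8: 14.7712 km
Threshold 9.45 km: none within range.

none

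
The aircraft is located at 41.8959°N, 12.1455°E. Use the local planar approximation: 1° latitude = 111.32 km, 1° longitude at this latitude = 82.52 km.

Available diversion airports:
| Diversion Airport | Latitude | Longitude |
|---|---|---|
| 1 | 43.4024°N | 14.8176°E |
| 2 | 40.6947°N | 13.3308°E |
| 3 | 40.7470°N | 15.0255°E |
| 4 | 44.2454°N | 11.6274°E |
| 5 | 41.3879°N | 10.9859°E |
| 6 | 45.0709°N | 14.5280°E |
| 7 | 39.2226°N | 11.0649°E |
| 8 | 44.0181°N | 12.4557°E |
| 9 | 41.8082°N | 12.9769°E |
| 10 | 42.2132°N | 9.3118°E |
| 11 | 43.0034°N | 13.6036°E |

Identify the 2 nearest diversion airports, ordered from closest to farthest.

Distances from 41.8959°N, 12.1455°E:
1: 277.0298 km
2: 165.6725 km
3: 269.8859 km
4: 265.0177 km
5: 111.1512 km
6: 404.4424 km
7: 310.6644 km
8: 237.6261 km
9: 69.2983 km
10: 236.4896 km
11: 172.2706 km
Sorted: 9 (69.2983 km) < 5 (111.1512 km) < 2 (165.6725 km) < 11 (172.2706 km) < …

9, 5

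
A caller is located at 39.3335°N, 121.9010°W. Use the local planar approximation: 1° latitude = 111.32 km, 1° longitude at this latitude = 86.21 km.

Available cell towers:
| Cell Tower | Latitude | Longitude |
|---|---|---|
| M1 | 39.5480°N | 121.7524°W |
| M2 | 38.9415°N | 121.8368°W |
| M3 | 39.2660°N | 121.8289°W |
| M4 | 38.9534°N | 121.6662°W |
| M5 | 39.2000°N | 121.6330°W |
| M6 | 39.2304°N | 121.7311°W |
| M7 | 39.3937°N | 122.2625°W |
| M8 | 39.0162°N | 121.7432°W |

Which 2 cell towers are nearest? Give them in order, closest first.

Distances from 39.3335°N, 121.9010°W:
M1: 27.0976 km
M2: 43.9870 km
M3: 9.7518 km
M4: 46.9053 km
M5: 27.4711 km
M6: 18.6081 km
M7: 31.8773 km
M8: 37.8510 km
Sorted: M3 (9.7518 km) < M6 (18.6081 km) < M1 (27.0976 km) < M5 (27.4711 km) < …

M3, M6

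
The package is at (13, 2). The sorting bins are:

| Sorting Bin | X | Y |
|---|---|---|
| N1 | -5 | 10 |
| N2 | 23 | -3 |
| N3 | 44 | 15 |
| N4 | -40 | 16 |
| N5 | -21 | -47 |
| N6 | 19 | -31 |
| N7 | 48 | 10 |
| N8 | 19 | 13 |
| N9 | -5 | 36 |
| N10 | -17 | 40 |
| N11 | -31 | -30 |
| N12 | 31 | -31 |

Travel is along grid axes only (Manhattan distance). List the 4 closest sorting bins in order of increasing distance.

N2, N8, N1, N6

Distances from (13, 2):
N1: |-18| + |8| = 18 + 8 = 26
N2: |10| + |-5| = 10 + 5 = 15
N3: |31| + |13| = 31 + 13 = 44
N4: |-53| + |14| = 53 + 14 = 67
N5: |-34| + |-49| = 34 + 49 = 83
N6: |6| + |-33| = 6 + 33 = 39
N7: |35| + |8| = 35 + 8 = 43
N8: |6| + |11| = 6 + 11 = 17
N9: |-18| + |34| = 18 + 34 = 52
N10: |-30| + |38| = 30 + 38 = 68
N11: |-44| + |-32| = 44 + 32 = 76
N12: |18| + |-33| = 18 + 33 = 51
Sorted: N2 (15) < N8 (17) < N1 (26) < N6 (39) < N7 (43) < N3 (44) < …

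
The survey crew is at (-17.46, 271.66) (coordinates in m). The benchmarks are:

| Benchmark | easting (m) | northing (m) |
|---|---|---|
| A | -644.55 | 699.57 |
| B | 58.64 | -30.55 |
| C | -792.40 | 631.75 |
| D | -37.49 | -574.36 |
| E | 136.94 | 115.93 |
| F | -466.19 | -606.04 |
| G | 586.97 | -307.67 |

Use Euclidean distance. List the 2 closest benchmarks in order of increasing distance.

Distances from (-17.46, 271.66):
A: 759.18 m
B: 311.64 m
C: 854.52 m
D: 846.26 m
E: 219.30 m
F: 985.76 m
G: 837.23 m
Sorted: E (219.30 m) < B (311.64 m) < A (759.18 m) < G (837.23 m) < …

E, B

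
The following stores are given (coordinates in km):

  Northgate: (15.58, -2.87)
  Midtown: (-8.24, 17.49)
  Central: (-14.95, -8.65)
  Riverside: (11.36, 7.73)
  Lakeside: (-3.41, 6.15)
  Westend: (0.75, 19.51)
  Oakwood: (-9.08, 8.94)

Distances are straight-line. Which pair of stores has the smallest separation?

Lakeside and Oakwood

Pairwise distances:
Northgate–Midtown: 31.34 km
Northgate–Central: 31.07 km
Northgate–Riverside: 11.41 km
Northgate–Lakeside: 21.02 km
Northgate–Westend: 26.85 km
Northgate–Oakwood: 27.34 km
Midtown–Central: 26.99 km
Midtown–Riverside: 21.90 km
Midtown–Lakeside: 12.33 km
Midtown–Westend: 9.21 km
Midtown–Oakwood: 8.59 km
Central–Riverside: 30.99 km
Central–Lakeside: 18.77 km
Central–Westend: 32.24 km
Central–Oakwood: 18.54 km
Riverside–Lakeside: 14.85 km
Riverside–Westend: 15.85 km
Riverside–Oakwood: 20.48 km
Lakeside–Westend: 13.99 km
Lakeside–Oakwood: 6.32 km
Westend–Oakwood: 14.43 km
Closest pair: Lakeside–Oakwood at 6.32 km.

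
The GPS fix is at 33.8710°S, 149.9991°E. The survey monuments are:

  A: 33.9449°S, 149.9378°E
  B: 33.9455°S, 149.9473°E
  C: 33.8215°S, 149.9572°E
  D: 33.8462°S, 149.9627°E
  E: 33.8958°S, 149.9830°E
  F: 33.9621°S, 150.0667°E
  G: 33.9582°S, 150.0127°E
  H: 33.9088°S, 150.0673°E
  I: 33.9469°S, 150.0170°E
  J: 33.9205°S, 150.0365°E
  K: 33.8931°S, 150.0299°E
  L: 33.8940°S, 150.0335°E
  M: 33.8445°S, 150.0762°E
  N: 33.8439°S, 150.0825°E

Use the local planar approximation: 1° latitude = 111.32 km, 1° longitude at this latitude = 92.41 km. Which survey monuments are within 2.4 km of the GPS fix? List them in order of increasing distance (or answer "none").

Distances from 33.8710°S, 149.9991°E:
A: √((-0.0739·111.32)² + (-0.0613·92.41)²) = √(67.676092 + 32.089200) = 9.9883 km
B: √((-0.0745·111.32)² + (-0.0518·92.41)²) = √(68.779488 + 22.913818) = 9.5757 km
C: √((0.0495·111.32)² + (-0.0419·92.41)²) = √(30.363847 + 14.992221) = 6.7347 km
D: √((0.0248·111.32)² + (-0.0364·92.41)²) = √(7.621663 + 11.314639) = 4.3516 km
E: √((-0.0248·111.32)² + (-0.0161·92.41)²) = √(7.621663 + 2.213552) = 3.1361 km
F: √((-0.0911·111.32)² + (0.0676·92.41)²) = √(102.844992 + 39.023960) = 11.9109 km
G: √((-0.0872·111.32)² + (0.0136·92.41)²) = √(94.227868 + 1.579486) = 9.7881 km
H: √((-0.0378·111.32)² + (0.0682·92.41)²) = √(17.706389 + 39.719767) = 7.5780 km
I: √((-0.0759·111.32)² + (0.0179·92.41)²) = √(71.388778 + 2.736176) = 8.6096 km
J: √((-0.0495·111.32)² + (0.0374·92.41)²) = √(30.363847 + 11.944862) = 6.5045 km
K: √((-0.0221·111.32)² + (0.0308·92.41)²) = √(6.052446 + 8.101014) = 3.7621 km
L: √((-0.0230·111.32)² + (0.0344·92.41)²) = √(6.555443 + 10.105431) = 4.0818 km
M: √((0.0265·111.32)² + (0.0771·92.41)²) = √(8.702382 + 50.762932) = 7.7114 km
N: √((0.0271·111.32)² + (0.0834·92.41)²) = √(9.100913 + 59.397757) = 8.2764 km
Threshold 2.4 km: none within range.

none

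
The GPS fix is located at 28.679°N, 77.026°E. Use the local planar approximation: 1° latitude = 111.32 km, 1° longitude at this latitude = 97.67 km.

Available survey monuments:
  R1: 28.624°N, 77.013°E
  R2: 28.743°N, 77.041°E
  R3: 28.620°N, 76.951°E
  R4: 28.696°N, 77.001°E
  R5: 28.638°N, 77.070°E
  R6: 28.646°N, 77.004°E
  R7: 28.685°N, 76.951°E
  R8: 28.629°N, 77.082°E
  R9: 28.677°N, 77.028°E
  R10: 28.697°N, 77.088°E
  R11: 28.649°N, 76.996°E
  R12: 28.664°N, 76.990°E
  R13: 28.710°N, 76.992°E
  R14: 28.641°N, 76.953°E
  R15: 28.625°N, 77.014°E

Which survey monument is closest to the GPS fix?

Distances from 28.679°N, 77.026°E:
R1: √((-0.055·111.32)² + (-0.013·97.67)²) = √(37.48623 + 1.61216) = 6.253 km
R2: √((0.064·111.32)² + (0.015·97.67)²) = √(50.75822 + 2.14637) = 7.274 km
R3: √((-0.059·111.32)² + (-0.075·97.67)²) = √(43.13705 + 53.65929) = 9.839 km
R4: √((0.017·111.32)² + (-0.025·97.67)²) = √(3.58133 + 5.96214) = 3.089 km
R5: √((-0.041·111.32)² + (0.044·97.67)²) = √(20.83119 + 18.46833) = 6.269 km
R6: √((-0.033·111.32)² + (-0.022·97.67)²) = √(13.49504 + 4.61708) = 4.256 km
R7: √((0.006·111.32)² + (-0.075·97.67)²) = √(0.44612 + 53.65929) = 7.356 km
R8: √((-0.050·111.32)² + (0.056·97.67)²) = √(30.98036 + 29.91565) = 7.804 km
R9: √((-0.002·111.32)² + (0.002·97.67)²) = √(0.04957 + 0.03816) = 0.296 km
R10: √((0.018·111.32)² + (0.062·97.67)²) = √(4.01505 + 36.66956) = 6.378 km
R11: √((-0.030·111.32)² + (-0.030·97.67)²) = √(11.15293 + 8.58549) = 4.443 km
R12: √((-0.015·111.32)² + (-0.036·97.67)²) = √(2.78823 + 12.36310) = 3.892 km
R13: √((0.031·111.32)² + (-0.034·97.67)²) = √(11.90885 + 11.02758) = 4.789 km
R14: √((-0.038·111.32)² + (-0.073·97.67)²) = √(17.89425 + 50.83562) = 8.290 km
R15: √((-0.054·111.32)² + (-0.012·97.67)²) = √(36.13549 + 1.37368) = 6.124 km
Minimum: R9 at 0.296 km.

R9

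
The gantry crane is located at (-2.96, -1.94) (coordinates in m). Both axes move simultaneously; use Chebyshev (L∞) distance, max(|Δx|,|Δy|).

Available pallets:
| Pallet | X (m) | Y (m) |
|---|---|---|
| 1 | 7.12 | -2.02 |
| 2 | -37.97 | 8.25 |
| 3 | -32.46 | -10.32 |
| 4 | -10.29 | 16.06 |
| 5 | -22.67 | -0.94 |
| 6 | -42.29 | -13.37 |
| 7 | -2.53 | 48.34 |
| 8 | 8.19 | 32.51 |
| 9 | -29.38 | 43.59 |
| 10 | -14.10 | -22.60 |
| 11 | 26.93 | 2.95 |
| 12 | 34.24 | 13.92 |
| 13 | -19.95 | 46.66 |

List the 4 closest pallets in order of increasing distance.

Distances from (-2.96, -1.94):
1: max(|10.08|, |-0.08|) = 10.08 m
2: max(|-35.01|, |10.19|) = 35.01 m
3: max(|-29.50|, |-8.38|) = 29.50 m
4: max(|-7.33|, |18.00|) = 18.00 m
5: max(|-19.71|, |1.00|) = 19.71 m
6: max(|-39.33|, |-11.43|) = 39.33 m
7: max(|0.43|, |50.28|) = 50.28 m
8: max(|11.15|, |34.45|) = 34.45 m
9: max(|-26.42|, |45.53|) = 45.53 m
10: max(|-11.14|, |-20.66|) = 20.66 m
11: max(|29.89|, |4.89|) = 29.89 m
12: max(|37.20|, |15.86|) = 37.20 m
13: max(|-16.99|, |48.60|) = 48.60 m
Sorted: 1 (10.08 m) < 4 (18.00 m) < 5 (19.71 m) < 10 (20.66 m) < 3 (29.50 m) < 11 (29.89 m) < …

1, 4, 5, 10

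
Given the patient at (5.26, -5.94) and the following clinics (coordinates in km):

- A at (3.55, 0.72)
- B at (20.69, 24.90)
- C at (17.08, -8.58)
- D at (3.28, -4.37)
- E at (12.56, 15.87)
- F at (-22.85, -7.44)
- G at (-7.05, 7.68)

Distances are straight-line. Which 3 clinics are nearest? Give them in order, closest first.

D, A, C

Distances from (5.26, -5.94):
A: √((-1.71)² + (6.66)²) = √(2.9241 + 44.3556) = 6.88 km
B: √((15.43)² + (30.84)²) = √(238.0849 + 951.1056) = 34.48 km
C: √((11.82)² + (-2.64)²) = √(139.7124 + 6.9696) = 12.11 km
D: √((-1.98)² + (1.57)²) = √(3.9204 + 2.4649) = 2.53 km
E: √((7.30)² + (21.81)²) = √(53.2900 + 475.6761) = 23.00 km
F: √((-28.11)² + (-1.50)²) = √(790.1721 + 2.2500) = 28.15 km
G: √((-12.31)² + (13.62)²) = √(151.5361 + 185.5044) = 18.36 km
Sorted: D (2.53 km) < A (6.88 km) < C (12.11 km) < G (18.36 km) < E (23.00 km) < …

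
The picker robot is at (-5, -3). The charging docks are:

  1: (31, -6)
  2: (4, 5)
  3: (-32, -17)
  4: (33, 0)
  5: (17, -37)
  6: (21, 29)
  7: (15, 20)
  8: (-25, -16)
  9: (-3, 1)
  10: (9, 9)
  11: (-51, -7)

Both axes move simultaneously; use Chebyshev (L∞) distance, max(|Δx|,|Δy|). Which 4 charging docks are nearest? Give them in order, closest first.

9, 2, 10, 8

Distances from (-5, -3):
1: max(|36|, |-3|) = 36
2: max(|9|, |8|) = 9
3: max(|-27|, |-14|) = 27
4: max(|38|, |3|) = 38
5: max(|22|, |-34|) = 34
6: max(|26|, |32|) = 32
7: max(|20|, |23|) = 23
8: max(|-20|, |-13|) = 20
9: max(|2|, |4|) = 4
10: max(|14|, |12|) = 14
11: max(|-46|, |-4|) = 46
Sorted: 9 (4) < 2 (9) < 10 (14) < 8 (20) < 7 (23) < 3 (27) < …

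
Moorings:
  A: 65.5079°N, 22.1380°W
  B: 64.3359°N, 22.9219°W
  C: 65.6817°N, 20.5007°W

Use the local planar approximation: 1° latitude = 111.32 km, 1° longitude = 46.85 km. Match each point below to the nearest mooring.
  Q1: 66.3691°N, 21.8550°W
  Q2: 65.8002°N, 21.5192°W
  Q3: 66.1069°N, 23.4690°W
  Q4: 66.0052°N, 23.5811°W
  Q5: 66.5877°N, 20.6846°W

Q1 at 66.3691°N, 21.8550°W:
  A: 96.7813 km
  B: 231.7894 km
  C: 99.4047 km
  → nearest: A (96.7813 km)
Q2 at 65.8002°N, 21.5192°W:
  A: 43.5803 km
  B: 175.7543 km
  C: 49.5066 km
  → nearest: A (43.5803 km)
Q3 at 66.1069°N, 23.4690°W:
  A: 91.2949 km
  B: 198.8070 km
  C: 146.8995 km
  → nearest: A (91.2949 km)
Q4 at 66.0052°N, 23.5811°W:
  A: 87.3824 km
  B: 188.3753 km
  C: 148.7420 km
  → nearest: A (87.3824 km)
Q5 at 66.5877°N, 20.6846°W:
  A: 138.1497 km
  B: 271.7027 km
  C: 101.2233 km
  → nearest: C (101.2233 km)

Q1→A; Q2→A; Q3→A; Q4→A; Q5→C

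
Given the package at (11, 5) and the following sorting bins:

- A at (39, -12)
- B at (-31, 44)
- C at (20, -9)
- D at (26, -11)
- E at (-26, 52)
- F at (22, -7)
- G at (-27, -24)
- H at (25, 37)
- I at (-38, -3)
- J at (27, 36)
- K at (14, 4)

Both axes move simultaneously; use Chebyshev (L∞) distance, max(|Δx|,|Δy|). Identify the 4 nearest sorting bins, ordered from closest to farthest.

Distances from (11, 5):
A: max(|28|, |-17|) = 28
B: max(|-42|, |39|) = 42
C: max(|9|, |-14|) = 14
D: max(|15|, |-16|) = 16
E: max(|-37|, |47|) = 47
F: max(|11|, |-12|) = 12
G: max(|-38|, |-29|) = 38
H: max(|14|, |32|) = 32
I: max(|-49|, |-8|) = 49
J: max(|16|, |31|) = 31
K: max(|3|, |-1|) = 3
Sorted: K (3) < F (12) < C (14) < D (16) < A (28) < J (31) < …

K, F, C, D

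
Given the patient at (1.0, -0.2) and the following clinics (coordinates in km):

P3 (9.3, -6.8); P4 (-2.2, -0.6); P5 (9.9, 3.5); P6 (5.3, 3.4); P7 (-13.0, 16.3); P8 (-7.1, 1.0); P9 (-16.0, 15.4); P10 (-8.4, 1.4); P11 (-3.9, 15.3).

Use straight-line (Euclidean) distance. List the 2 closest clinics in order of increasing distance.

P4, P6

Distances from (1.0, -0.2):
P3: 10.6 km
P4: 3.2 km
P5: 9.6 km
P6: 5.6 km
P7: 21.6 km
P8: 8.2 km
P9: 23.1 km
P10: 9.5 km
P11: 16.3 km
Sorted: P4 (3.2 km) < P6 (5.6 km) < P8 (8.2 km) < P10 (9.5 km) < …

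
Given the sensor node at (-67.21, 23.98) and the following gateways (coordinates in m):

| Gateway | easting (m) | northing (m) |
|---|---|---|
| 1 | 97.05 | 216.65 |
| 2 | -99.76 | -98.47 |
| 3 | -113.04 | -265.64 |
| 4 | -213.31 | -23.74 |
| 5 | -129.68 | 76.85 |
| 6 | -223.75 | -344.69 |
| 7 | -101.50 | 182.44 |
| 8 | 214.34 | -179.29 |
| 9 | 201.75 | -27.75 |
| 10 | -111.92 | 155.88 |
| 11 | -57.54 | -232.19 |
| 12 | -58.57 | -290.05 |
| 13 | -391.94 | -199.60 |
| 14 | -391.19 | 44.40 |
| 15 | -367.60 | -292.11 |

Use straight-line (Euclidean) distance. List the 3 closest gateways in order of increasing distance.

5, 2, 10

Distances from (-67.21, 23.98):
1: √((164.26)² + (192.67)²) = √(26981.3476 + 37121.7289) = 253.19 m
2: √((-32.55)² + (-122.45)²) = √(1059.5025 + 14994.0025) = 126.70 m
3: √((-45.83)² + (-289.62)²) = √(2100.3889 + 83879.7444) = 293.22 m
4: √((-146.10)² + (-47.72)²) = √(21345.2100 + 2277.1984) = 153.70 m
5: √((-62.47)² + (52.87)²) = √(3902.5009 + 2795.2369) = 81.84 m
6: √((-156.54)² + (-368.67)²) = √(24504.7716 + 135917.5689) = 400.53 m
7: √((-34.29)² + (158.46)²) = √(1175.8041 + 25109.5716) = 162.13 m
8: √((281.55)² + (-203.27)²) = √(79270.4025 + 41318.6929) = 347.26 m
9: √((268.96)² + (-51.73)²) = √(72339.4816 + 2675.9929) = 273.89 m
10: √((-44.71)² + (131.90)²) = √(1998.9841 + 17397.6100) = 139.27 m
11: √((9.67)² + (-256.17)²) = √(93.5089 + 65623.0689) = 256.35 m
12: √((8.64)² + (-314.03)²) = √(74.6496 + 98614.8409) = 314.15 m
13: √((-324.73)² + (-223.58)²) = √(105449.5729 + 49988.0164) = 394.26 m
14: √((-323.98)² + (20.42)²) = √(104963.0404 + 416.9764) = 324.62 m
15: √((-300.39)² + (-316.09)²) = √(90234.1521 + 99912.8881) = 436.06 m
Sorted: 5 (81.84 m) < 2 (126.70 m) < 10 (139.27 m) < 4 (153.70 m) < 7 (162.13 m) < …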